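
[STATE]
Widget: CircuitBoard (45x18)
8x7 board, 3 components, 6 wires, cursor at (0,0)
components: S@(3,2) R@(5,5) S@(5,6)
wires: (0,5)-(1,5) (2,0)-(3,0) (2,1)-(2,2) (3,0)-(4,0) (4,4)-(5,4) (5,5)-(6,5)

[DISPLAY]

   0 1 2 3 4 5 6 7                           
0  [.]                  ·                    
                        │                    
1                       ·                    
                                             
2   ·   · ─ ·                                
    │                                        
3   ·       S                                
    │                                        
4   ·               ·                        
                    │                        
5                   ·   R   S                
                        │                    
6                       ·                    
Cursor: (0,0)                                
                                             
                                             
                                             


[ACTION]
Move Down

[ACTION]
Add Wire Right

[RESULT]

   0 1 2 3 4 5 6 7                           
0                       ·                    
                        │                    
1  [.]─ ·               ·                    
                                             
2   ·   · ─ ·                                
    │                                        
3   ·       S                                
    │                                        
4   ·               ·                        
                    │                        
5                   ·   R   S                
                        │                    
6                       ·                    
Cursor: (1,0)                                
                                             
                                             
                                             


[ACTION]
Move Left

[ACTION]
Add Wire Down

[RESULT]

   0 1 2 3 4 5 6 7                           
0                       ·                    
                        │                    
1  [.]─ ·               ·                    
    │                                        
2   ·   · ─ ·                                
    │                                        
3   ·       S                                
    │                                        
4   ·               ·                        
                    │                        
5                   ·   R   S                
                        │                    
6                       ·                    
Cursor: (1,0)                                
                                             
                                             
                                             


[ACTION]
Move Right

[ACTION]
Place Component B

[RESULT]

   0 1 2 3 4 5 6 7                           
0                       ·                    
                        │                    
1   · ─[B]              ·                    
    │                                        
2   ·   · ─ ·                                
    │                                        
3   ·       S                                
    │                                        
4   ·               ·                        
                    │                        
5                   ·   R   S                
                        │                    
6                       ·                    
Cursor: (1,1)                                
                                             
                                             
                                             


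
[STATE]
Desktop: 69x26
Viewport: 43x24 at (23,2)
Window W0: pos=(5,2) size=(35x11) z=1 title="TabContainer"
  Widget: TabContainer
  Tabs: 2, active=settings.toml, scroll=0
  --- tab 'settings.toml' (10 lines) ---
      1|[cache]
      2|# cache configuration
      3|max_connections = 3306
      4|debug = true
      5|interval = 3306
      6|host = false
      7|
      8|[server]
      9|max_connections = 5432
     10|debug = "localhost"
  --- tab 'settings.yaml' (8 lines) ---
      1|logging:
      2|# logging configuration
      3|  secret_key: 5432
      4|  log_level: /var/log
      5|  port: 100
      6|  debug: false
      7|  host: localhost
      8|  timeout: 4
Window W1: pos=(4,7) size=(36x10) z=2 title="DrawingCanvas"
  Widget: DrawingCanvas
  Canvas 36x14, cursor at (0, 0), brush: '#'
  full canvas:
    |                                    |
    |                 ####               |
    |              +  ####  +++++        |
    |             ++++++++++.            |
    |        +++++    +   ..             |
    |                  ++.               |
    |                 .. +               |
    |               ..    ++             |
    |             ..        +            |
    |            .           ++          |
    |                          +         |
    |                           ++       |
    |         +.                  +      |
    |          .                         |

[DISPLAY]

━━━━━━━━━━━━━━━━┓                          
                ┃                          
────────────────┨                          
settings.yaml   ┃                          
────────────────┃                          
━━━━━━━━━━━━━━━━┓                          
                ┃                          
────────────────┨                          
                ┃                          
###             ┃                          
###  +++++      ┃                          
+++++.          ┃                          
   ..           ┃                          
++.             ┃                          
━━━━━━━━━━━━━━━━┛                          
                                           
                                           
                                           
                                           
                                           
                                           
                                           
                                           
                                           


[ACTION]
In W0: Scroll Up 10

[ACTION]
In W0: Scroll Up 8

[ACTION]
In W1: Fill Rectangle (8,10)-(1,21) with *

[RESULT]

━━━━━━━━━━━━━━━━┓                          
                ┃                          
────────────────┨                          
settings.yaml   ┃                          
────────────────┃                          
━━━━━━━━━━━━━━━━┓                          
                ┃                          
────────────────┨                          
                ┃                          
****            ┃                          
**** +++++      ┃                          
****+.          ┃                          
****.           ┃                          
****            ┃                          
━━━━━━━━━━━━━━━━┛                          
                                           
                                           
                                           
                                           
                                           
                                           
                                           
                                           
                                           


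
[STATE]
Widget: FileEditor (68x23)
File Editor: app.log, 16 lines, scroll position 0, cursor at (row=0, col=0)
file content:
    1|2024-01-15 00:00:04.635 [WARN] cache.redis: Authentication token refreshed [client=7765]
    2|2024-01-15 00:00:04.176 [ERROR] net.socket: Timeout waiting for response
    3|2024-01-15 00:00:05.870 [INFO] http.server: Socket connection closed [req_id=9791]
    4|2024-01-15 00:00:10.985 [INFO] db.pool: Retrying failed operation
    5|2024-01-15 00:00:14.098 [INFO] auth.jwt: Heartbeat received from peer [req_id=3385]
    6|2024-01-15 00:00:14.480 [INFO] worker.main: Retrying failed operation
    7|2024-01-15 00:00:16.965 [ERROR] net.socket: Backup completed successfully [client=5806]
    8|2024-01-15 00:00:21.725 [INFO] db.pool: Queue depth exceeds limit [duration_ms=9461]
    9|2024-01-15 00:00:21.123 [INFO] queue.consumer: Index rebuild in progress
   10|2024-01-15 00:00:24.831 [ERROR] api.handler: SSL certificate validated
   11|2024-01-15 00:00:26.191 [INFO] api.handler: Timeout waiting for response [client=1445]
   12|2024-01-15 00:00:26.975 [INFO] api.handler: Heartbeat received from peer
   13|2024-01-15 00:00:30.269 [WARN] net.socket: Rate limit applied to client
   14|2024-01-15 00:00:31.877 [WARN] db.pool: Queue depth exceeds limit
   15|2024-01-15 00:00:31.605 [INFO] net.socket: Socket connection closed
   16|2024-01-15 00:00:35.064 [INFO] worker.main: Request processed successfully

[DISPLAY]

█024-01-15 00:00:04.635 [WARN] cache.redis: Authentication token re▲
2024-01-15 00:00:04.176 [ERROR] net.socket: Timeout waiting for res█
2024-01-15 00:00:05.870 [INFO] http.server: Socket connection close░
2024-01-15 00:00:10.985 [INFO] db.pool: Retrying failed operation  ░
2024-01-15 00:00:14.098 [INFO] auth.jwt: Heartbeat received from pe░
2024-01-15 00:00:14.480 [INFO] worker.main: Retrying failed operati░
2024-01-15 00:00:16.965 [ERROR] net.socket: Backup completed succes░
2024-01-15 00:00:21.725 [INFO] db.pool: Queue depth exceeds limit [░
2024-01-15 00:00:21.123 [INFO] queue.consumer: Index rebuild in pro░
2024-01-15 00:00:24.831 [ERROR] api.handler: SSL certificate valida░
2024-01-15 00:00:26.191 [INFO] api.handler: Timeout waiting for res░
2024-01-15 00:00:26.975 [INFO] api.handler: Heartbeat received from░
2024-01-15 00:00:30.269 [WARN] net.socket: Rate limit applied to cl░
2024-01-15 00:00:31.877 [WARN] db.pool: Queue depth exceeds limit  ░
2024-01-15 00:00:31.605 [INFO] net.socket: Socket connection closed░
2024-01-15 00:00:35.064 [INFO] worker.main: Request processed succe░
                                                                   ░
                                                                   ░
                                                                   ░
                                                                   ░
                                                                   ░
                                                                   ░
                                                                   ▼


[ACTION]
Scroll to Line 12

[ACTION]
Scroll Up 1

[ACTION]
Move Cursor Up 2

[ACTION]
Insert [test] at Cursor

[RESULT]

test█024-01-15 00:00:04.635 [WARN] cache.redis: Authentication toke▲
2024-01-15 00:00:04.176 [ERROR] net.socket: Timeout waiting for res█
2024-01-15 00:00:05.870 [INFO] http.server: Socket connection close░
2024-01-15 00:00:10.985 [INFO] db.pool: Retrying failed operation  ░
2024-01-15 00:00:14.098 [INFO] auth.jwt: Heartbeat received from pe░
2024-01-15 00:00:14.480 [INFO] worker.main: Retrying failed operati░
2024-01-15 00:00:16.965 [ERROR] net.socket: Backup completed succes░
2024-01-15 00:00:21.725 [INFO] db.pool: Queue depth exceeds limit [░
2024-01-15 00:00:21.123 [INFO] queue.consumer: Index rebuild in pro░
2024-01-15 00:00:24.831 [ERROR] api.handler: SSL certificate valida░
2024-01-15 00:00:26.191 [INFO] api.handler: Timeout waiting for res░
2024-01-15 00:00:26.975 [INFO] api.handler: Heartbeat received from░
2024-01-15 00:00:30.269 [WARN] net.socket: Rate limit applied to cl░
2024-01-15 00:00:31.877 [WARN] db.pool: Queue depth exceeds limit  ░
2024-01-15 00:00:31.605 [INFO] net.socket: Socket connection closed░
2024-01-15 00:00:35.064 [INFO] worker.main: Request processed succe░
                                                                   ░
                                                                   ░
                                                                   ░
                                                                   ░
                                                                   ░
                                                                   ░
                                                                   ▼


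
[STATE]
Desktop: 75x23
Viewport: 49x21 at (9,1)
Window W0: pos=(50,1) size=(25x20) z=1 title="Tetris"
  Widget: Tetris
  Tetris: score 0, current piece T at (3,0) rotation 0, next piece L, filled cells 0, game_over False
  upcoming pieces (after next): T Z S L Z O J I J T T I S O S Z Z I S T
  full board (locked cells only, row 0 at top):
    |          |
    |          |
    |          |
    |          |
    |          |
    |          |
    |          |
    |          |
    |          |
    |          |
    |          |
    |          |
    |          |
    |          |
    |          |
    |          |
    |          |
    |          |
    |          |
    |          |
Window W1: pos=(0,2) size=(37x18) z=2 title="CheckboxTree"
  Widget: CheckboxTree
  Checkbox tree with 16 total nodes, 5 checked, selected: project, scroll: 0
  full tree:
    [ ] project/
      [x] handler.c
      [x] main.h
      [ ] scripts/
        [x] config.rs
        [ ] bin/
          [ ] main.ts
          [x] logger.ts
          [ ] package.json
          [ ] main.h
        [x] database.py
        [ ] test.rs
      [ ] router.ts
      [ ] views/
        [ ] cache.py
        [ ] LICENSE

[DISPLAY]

                                         ┏━━━━━━━
━━━━━━━━━━━━━━━━━━━━━━━━━━━┓             ┃ Tetris
xTree                      ┃             ┠───────
───────────────────────────┨             ┃       
ject/                      ┃             ┃       
andler.c                   ┃             ┃       
ain.h                      ┃             ┃       
cripts/                    ┃             ┃       
 config.rs                 ┃             ┃       
 bin/                      ┃             ┃       
 ] main.ts                 ┃             ┃       
x] logger.ts               ┃             ┃       
 ] package.json            ┃             ┃       
 ] main.h                  ┃             ┃       
 database.py               ┃             ┃       
 test.rs                   ┃             ┃       
outer.ts                   ┃             ┃       
iews/                      ┃             ┃       
━━━━━━━━━━━━━━━━━━━━━━━━━━━┛             ┃       
                                         ┗━━━━━━━
                                                 


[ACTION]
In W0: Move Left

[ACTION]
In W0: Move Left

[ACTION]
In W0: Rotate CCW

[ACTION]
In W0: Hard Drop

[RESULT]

                                         ┏━━━━━━━
━━━━━━━━━━━━━━━━━━━━━━━━━━━┓             ┃ Tetris
xTree                      ┃             ┠───────
───────────────────────────┨             ┃       
ject/                      ┃             ┃       
andler.c                   ┃             ┃       
ain.h                      ┃             ┃       
cripts/                    ┃             ┃       
 config.rs                 ┃             ┃       
 bin/                      ┃             ┃       
 ] main.ts                 ┃             ┃       
x] logger.ts               ┃             ┃       
 ] package.json            ┃             ┃       
 ] main.h                  ┃             ┃       
 database.py               ┃             ┃       
 test.rs                   ┃             ┃       
outer.ts                   ┃             ┃  ▒    
iews/                      ┃             ┃ ▒▒    
━━━━━━━━━━━━━━━━━━━━━━━━━━━┛             ┃  ▒    
                                         ┗━━━━━━━
                                                 


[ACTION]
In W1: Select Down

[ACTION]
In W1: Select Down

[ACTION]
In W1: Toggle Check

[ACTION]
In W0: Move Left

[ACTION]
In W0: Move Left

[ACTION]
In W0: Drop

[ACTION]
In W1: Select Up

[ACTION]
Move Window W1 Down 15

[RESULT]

                                         ┏━━━━━━━
                                         ┃ Tetris
                                         ┠───────
                                         ┃       
━━━━━━━━━━━━━━━━━━━━━━━━━━━┓             ┃       
xTree                      ┃             ┃       
───────────────────────────┨             ┃       
ject/                      ┃             ┃       
andler.c                   ┃             ┃       
ain.h                      ┃             ┃       
cripts/                    ┃             ┃       
 config.rs                 ┃             ┃       
 bin/                      ┃             ┃       
 ] main.ts                 ┃             ┃       
x] logger.ts               ┃             ┃       
 ] package.json            ┃             ┃       
 ] main.h                  ┃             ┃  ▒    
 database.py               ┃             ┃ ▒▒    
 test.rs                   ┃             ┃  ▒    
outer.ts                   ┃             ┗━━━━━━━
iews/                      ┃                     


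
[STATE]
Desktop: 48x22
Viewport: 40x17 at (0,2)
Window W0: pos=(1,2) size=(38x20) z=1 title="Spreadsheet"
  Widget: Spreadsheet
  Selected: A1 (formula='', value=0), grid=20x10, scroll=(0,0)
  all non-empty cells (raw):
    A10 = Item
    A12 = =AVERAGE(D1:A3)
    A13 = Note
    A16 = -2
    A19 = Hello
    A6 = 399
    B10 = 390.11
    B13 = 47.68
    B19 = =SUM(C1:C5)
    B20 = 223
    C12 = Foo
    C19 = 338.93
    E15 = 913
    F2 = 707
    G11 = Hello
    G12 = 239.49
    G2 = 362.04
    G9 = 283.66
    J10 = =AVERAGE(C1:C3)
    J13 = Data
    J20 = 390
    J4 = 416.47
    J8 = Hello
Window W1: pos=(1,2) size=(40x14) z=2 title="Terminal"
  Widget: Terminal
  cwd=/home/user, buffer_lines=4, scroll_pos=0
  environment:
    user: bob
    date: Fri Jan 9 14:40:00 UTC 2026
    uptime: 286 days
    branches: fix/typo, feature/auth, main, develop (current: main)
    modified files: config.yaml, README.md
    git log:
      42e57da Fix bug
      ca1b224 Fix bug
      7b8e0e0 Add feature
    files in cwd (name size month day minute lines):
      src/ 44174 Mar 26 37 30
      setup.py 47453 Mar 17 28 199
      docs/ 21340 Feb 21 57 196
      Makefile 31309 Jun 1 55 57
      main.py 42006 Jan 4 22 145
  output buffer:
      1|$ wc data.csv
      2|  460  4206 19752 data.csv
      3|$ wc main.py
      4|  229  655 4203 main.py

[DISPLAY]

 ┏━━━━━━━━━━━━━━━━━━━━━━━━━━━━━━━━━━━━━━
 ┃ Terminal                             
 ┠──────────────────────────────────────
 ┃$ wc data.csv                         
 ┃  460  4206 19752 data.csv            
 ┃$ wc main.py                          
 ┃  229  655 4203 main.py               
 ┃$ █                                   
 ┃                                      
 ┃                                      
 ┃                                      
 ┃                                      
 ┃                                      
 ┗━━━━━━━━━━━━━━━━━━━━━━━━━━━━━━━━━━━━━━
 ┃  9        0       0       0       0┃ 
 ┃ 10 Item      390.11       0       0┃ 
 ┃ 11        0       0       0       0┃ 


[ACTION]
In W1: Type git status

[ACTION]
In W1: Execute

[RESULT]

 ┏━━━━━━━━━━━━━━━━━━━━━━━━━━━━━━━━━━━━━━
 ┃ Terminal                             
 ┠──────────────────────────────────────
 ┃  460  4206 19752 data.csv            
 ┃$ wc main.py                          
 ┃  229  655 4203 main.py               
 ┃$ git status                          
 ┃On branch main                        
 ┃Changes not staged for commit:        
 ┃                                      
 ┃        modified:   config.yaml       
 ┃        modified:   README.md         
 ┃$ █                                   
 ┗━━━━━━━━━━━━━━━━━━━━━━━━━━━━━━━━━━━━━━
 ┃  9        0       0       0       0┃ 
 ┃ 10 Item      390.11       0       0┃ 
 ┃ 11        0       0       0       0┃ 


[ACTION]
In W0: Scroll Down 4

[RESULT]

 ┏━━━━━━━━━━━━━━━━━━━━━━━━━━━━━━━━━━━━━━
 ┃ Terminal                             
 ┠──────────────────────────────────────
 ┃  460  4206 19752 data.csv            
 ┃$ wc main.py                          
 ┃  229  655 4203 main.py               
 ┃$ git status                          
 ┃On branch main                        
 ┃Changes not staged for commit:        
 ┃                                      
 ┃        modified:   config.yaml       
 ┃        modified:   README.md         
 ┃$ █                                   
 ┗━━━━━━━━━━━━━━━━━━━━━━━━━━━━━━━━━━━━━━
 ┃ 13 Note       47.68       0       0┃ 
 ┃ 14        0       0       0       0┃ 
 ┃ 15        0       0       0       0┃ 


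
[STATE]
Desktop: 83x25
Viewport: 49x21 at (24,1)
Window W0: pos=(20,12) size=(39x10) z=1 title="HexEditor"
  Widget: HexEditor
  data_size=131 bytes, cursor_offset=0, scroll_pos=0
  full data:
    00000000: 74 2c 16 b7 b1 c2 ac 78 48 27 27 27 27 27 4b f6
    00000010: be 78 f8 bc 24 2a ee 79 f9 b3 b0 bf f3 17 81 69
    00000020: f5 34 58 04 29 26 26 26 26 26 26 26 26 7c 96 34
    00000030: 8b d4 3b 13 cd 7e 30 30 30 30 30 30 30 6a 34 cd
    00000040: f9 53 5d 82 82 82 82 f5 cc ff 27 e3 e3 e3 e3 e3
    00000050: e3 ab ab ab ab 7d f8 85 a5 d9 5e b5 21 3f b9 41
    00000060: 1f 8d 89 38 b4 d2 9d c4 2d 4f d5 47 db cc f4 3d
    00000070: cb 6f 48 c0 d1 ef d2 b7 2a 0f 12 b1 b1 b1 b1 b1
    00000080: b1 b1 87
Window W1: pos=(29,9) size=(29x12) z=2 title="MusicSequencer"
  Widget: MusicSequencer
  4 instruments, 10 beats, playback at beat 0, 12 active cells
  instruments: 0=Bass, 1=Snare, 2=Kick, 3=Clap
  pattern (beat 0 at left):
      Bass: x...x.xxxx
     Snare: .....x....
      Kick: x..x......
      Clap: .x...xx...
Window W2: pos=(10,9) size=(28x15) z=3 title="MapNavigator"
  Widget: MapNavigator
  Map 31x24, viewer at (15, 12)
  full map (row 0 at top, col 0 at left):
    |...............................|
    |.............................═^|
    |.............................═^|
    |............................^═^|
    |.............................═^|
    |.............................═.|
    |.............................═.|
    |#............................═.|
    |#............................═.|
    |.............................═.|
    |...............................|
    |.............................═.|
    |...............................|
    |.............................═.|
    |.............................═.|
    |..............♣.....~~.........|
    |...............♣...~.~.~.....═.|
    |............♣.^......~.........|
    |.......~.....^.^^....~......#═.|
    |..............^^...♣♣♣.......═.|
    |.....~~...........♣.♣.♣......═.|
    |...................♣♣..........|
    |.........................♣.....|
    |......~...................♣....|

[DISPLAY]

                                                 
                                                 
                                                 
                                                 
                                                 
                                                 
                                                 
                                                 
━━━━━━━━━━━━━┓━━━━━━━━━━━━━━━━━━━┓               
             ┃quencer            ┃               
─────────────┨───────────────────┨               
.............┃23456789           ┃┓              
.............┃··█·████           ┃┃              
.............┃···█····           ┃┨              
.............┃·█······           ┃┃              
.............┃···██···           ┃┃              
@............┃                   ┃┃              
.............┃                   ┃┃              
.............┃                   ┃┃              
.....~~......┃━━━━━━━━━━━━━━━━━━━┛┃              
♣...~.~.~....┃━━━━━━━━━━━━━━━━━━━━┛              


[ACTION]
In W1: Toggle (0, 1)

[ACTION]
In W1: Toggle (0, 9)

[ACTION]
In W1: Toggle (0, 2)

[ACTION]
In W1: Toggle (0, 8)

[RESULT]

                                                 
                                                 
                                                 
                                                 
                                                 
                                                 
                                                 
                                                 
━━━━━━━━━━━━━┓━━━━━━━━━━━━━━━━━━━┓               
             ┃quencer            ┃               
─────────────┨───────────────────┨               
.............┃23456789           ┃┓              
.............┃█·█·██··           ┃┃              
.............┃···█····           ┃┨              
.............┃·█······           ┃┃              
.............┃···██···           ┃┃              
@............┃                   ┃┃              
.............┃                   ┃┃              
.............┃                   ┃┃              
.....~~......┃━━━━━━━━━━━━━━━━━━━┛┃              
♣...~.~.~....┃━━━━━━━━━━━━━━━━━━━━┛              


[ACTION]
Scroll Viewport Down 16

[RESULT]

                                                 
                                                 
                                                 
                                                 
                                                 
━━━━━━━━━━━━━┓━━━━━━━━━━━━━━━━━━━┓               
             ┃quencer            ┃               
─────────────┨───────────────────┨               
.............┃23456789           ┃┓              
.............┃█·█·██··           ┃┃              
.............┃···█····           ┃┨              
.............┃·█······           ┃┃              
.............┃···██···           ┃┃              
@............┃                   ┃┃              
.............┃                   ┃┃              
.............┃                   ┃┃              
.....~~......┃━━━━━━━━━━━━━━━━━━━┛┃              
♣...~.~.~....┃━━━━━━━━━━━━━━━━━━━━┛              
......~......┃                                   
━━━━━━━━━━━━━┛                                   
                                                 


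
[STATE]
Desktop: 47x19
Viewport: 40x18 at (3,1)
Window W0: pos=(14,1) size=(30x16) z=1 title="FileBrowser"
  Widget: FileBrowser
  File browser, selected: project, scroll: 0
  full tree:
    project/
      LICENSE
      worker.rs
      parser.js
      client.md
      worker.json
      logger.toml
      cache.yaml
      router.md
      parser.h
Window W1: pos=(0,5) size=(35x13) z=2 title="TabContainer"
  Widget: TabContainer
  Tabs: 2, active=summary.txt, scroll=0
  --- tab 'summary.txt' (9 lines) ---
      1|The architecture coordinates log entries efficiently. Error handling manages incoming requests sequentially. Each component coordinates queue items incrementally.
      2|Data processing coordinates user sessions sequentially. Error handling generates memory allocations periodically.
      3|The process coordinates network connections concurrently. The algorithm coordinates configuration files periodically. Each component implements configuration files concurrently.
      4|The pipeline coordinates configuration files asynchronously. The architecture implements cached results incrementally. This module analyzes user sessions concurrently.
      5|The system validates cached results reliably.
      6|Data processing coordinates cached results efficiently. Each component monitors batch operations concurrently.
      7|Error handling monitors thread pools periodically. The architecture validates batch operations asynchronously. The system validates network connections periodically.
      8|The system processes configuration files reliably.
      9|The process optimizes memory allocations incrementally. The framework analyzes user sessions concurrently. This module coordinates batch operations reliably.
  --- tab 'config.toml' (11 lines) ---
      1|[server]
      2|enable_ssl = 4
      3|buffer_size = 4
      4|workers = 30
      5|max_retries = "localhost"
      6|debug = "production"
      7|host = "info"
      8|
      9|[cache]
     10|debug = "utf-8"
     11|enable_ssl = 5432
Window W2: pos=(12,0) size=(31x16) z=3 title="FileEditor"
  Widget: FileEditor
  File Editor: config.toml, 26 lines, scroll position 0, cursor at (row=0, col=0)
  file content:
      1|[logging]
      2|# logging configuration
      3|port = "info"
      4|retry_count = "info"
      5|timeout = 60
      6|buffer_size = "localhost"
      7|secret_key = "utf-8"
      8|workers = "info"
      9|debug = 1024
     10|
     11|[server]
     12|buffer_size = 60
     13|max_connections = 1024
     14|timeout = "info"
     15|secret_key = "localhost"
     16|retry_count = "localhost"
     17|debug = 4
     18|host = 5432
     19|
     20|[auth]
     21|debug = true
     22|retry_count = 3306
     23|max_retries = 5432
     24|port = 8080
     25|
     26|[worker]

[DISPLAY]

         ┃ FileEditor                  ┃
         ┠─────────────────────────────┨
         ┃█logging]                   ▲┃
         ┃# logging configuration     █┃
━━━━━━━━━┃port = "info"               ░┃
abContain┃retry_count = "info"        ░┃
─────────┃timeout = 60                ░┃
ummary.tx┃buffer_size = "localhost"   ░┃
─────────┃secret_key = "utf-8"        ░┃
e archite┃workers = "info"            ░┃
ta proces┃debug = 1024                ░┃
e process┃                            ░┃
e pipelin┃[server]                    ░┃
e system ┃buffer_size = 60            ▼┃
ta proces┗━━━━━━━━━━━━━━━━━━━━━━━━━━━━━┛
ror handling monitors thread po┃━━━━━━━━
━━━━━━━━━━━━━━━━━━━━━━━━━━━━━━━┛        
                                        


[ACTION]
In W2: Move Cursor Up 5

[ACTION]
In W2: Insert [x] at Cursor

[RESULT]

         ┃ FileEditor                  ┃
         ┠─────────────────────────────┨
         ┃x█logging]                  ▲┃
         ┃# logging configuration     █┃
━━━━━━━━━┃port = "info"               ░┃
abContain┃retry_count = "info"        ░┃
─────────┃timeout = 60                ░┃
ummary.tx┃buffer_size = "localhost"   ░┃
─────────┃secret_key = "utf-8"        ░┃
e archite┃workers = "info"            ░┃
ta proces┃debug = 1024                ░┃
e process┃                            ░┃
e pipelin┃[server]                    ░┃
e system ┃buffer_size = 60            ▼┃
ta proces┗━━━━━━━━━━━━━━━━━━━━━━━━━━━━━┛
ror handling monitors thread po┃━━━━━━━━
━━━━━━━━━━━━━━━━━━━━━━━━━━━━━━━┛        
                                        


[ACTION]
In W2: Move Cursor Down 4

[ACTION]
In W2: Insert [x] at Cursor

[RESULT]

         ┃ FileEditor                  ┃
         ┠─────────────────────────────┨
         ┃x[logging]                  ▲┃
         ┃# logging configuration     █┃
━━━━━━━━━┃port = "info"               ░┃
abContain┃retry_count = "info"        ░┃
─────────┃tx█meout = 60               ░┃
ummary.tx┃buffer_size = "localhost"   ░┃
─────────┃secret_key = "utf-8"        ░┃
e archite┃workers = "info"            ░┃
ta proces┃debug = 1024                ░┃
e process┃                            ░┃
e pipelin┃[server]                    ░┃
e system ┃buffer_size = 60            ▼┃
ta proces┗━━━━━━━━━━━━━━━━━━━━━━━━━━━━━┛
ror handling monitors thread po┃━━━━━━━━
━━━━━━━━━━━━━━━━━━━━━━━━━━━━━━━┛        
                                        


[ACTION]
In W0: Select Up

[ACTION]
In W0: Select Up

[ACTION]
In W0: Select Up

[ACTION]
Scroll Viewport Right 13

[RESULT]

     ┃ FileEditor                  ┃┓   
     ┠─────────────────────────────┨┃   
     ┃x[logging]                  ▲┃┨   
     ┃# logging configuration     █┃┃   
━━━━━┃port = "info"               ░┃┃   
ntain┃retry_count = "info"        ░┃┃   
─────┃tx█meout = 60               ░┃┃   
ry.tx┃buffer_size = "localhost"   ░┃┃   
─────┃secret_key = "utf-8"        ░┃┃   
chite┃workers = "info"            ░┃┃   
roces┃debug = 1024                ░┃┃   
ocess┃                            ░┃┃   
pelin┃[server]                    ░┃┃   
stem ┃buffer_size = 60            ▼┃┃   
roces┗━━━━━━━━━━━━━━━━━━━━━━━━━━━━━┛┃   
handling monitors thread po┃━━━━━━━━┛   
━━━━━━━━━━━━━━━━━━━━━━━━━━━┛            
                                        


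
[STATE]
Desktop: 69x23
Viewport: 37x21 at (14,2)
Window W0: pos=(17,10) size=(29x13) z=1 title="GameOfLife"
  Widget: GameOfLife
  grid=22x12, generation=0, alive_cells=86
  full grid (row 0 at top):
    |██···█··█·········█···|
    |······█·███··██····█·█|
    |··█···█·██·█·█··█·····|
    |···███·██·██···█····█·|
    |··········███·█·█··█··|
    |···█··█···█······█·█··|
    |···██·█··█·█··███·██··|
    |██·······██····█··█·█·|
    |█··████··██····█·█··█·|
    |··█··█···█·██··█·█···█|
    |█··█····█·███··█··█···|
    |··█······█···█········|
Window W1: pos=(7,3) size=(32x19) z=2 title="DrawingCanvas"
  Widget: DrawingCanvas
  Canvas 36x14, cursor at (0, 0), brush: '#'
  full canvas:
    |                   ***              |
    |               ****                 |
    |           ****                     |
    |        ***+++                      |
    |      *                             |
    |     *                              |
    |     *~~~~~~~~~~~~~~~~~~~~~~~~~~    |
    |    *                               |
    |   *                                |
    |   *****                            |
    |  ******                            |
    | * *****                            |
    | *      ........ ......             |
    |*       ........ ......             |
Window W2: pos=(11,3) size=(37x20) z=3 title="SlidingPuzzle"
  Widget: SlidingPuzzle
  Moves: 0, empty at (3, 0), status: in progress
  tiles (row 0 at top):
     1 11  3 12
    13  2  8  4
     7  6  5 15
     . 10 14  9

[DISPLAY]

                                     
━━━━━━━━━━━━━━━━━━━━━━━━━━━━━━━━━┓   
lidingPuzzle                     ┃   
─────────────────────────────────┨   
───┬────┬────┬────┐              ┃   
 1 │ 11 │  3 │ 12 │              ┃   
───┼────┼────┼────┤              ┃   
13 │  2 │  8 │  4 │              ┃   
───┼────┼────┼────┤              ┃   
 7 │  6 │  5 │ 15 │              ┃   
───┼────┼────┼────┤              ┃   
   │ 10 │ 14 │  9 │              ┃   
───┴────┴────┴────┘              ┃   
ves: 0                           ┃   
                                 ┃   
                                 ┃   
                                 ┃   
                                 ┃   
                                 ┃   
                                 ┃   
━━━━━━━━━━━━━━━━━━━━━━━━━━━━━━━━━┛   


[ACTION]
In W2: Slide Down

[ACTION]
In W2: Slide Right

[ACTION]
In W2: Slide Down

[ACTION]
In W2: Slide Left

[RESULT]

                                     
━━━━━━━━━━━━━━━━━━━━━━━━━━━━━━━━━┓   
lidingPuzzle                     ┃   
─────────────────────────────────┨   
───┬────┬────┬────┐              ┃   
 1 │ 11 │  3 │ 12 │              ┃   
───┼────┼────┼────┤              ┃   
 2 │    │  8 │  4 │              ┃   
───┼────┼────┼────┤              ┃   
13 │  6 │  5 │ 15 │              ┃   
───┼────┼────┼────┤              ┃   
 7 │ 10 │ 14 │  9 │              ┃   
───┴────┴────┴────┘              ┃   
ves: 3                           ┃   
                                 ┃   
                                 ┃   
                                 ┃   
                                 ┃   
                                 ┃   
                                 ┃   
━━━━━━━━━━━━━━━━━━━━━━━━━━━━━━━━━┛   
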